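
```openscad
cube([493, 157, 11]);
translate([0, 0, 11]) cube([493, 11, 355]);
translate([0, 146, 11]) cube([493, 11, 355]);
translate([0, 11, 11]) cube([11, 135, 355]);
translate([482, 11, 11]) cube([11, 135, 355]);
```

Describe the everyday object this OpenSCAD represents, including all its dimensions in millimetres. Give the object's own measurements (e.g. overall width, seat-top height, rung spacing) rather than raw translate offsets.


An open-topped rectangular box: outside dimensions 493×157×366 mm, with a uniform wall and base thickness of 11 mm. The base is a full 493×157 slab on the floor; four walls sit on top of the base. The front and back walls (the −y and +y sides) span the full width; the two side walls fit between them.


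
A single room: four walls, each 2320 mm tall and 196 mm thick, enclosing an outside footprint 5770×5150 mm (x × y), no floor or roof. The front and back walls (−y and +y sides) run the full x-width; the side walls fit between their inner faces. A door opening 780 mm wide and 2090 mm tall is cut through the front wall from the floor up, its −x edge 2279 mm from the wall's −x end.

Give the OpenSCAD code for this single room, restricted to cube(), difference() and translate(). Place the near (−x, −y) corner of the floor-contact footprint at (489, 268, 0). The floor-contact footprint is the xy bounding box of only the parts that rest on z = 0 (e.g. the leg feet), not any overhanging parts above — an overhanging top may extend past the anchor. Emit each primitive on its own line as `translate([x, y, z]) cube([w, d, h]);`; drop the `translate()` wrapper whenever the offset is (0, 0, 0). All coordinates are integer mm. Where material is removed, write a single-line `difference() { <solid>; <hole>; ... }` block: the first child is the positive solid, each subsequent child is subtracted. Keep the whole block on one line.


difference() { translate([489, 268, 0]) cube([5770, 196, 2320]); translate([2768, 268, 0]) cube([780, 196, 2090]); }
translate([489, 5222, 0]) cube([5770, 196, 2320]);
translate([489, 464, 0]) cube([196, 4758, 2320]);
translate([6063, 464, 0]) cube([196, 4758, 2320]);


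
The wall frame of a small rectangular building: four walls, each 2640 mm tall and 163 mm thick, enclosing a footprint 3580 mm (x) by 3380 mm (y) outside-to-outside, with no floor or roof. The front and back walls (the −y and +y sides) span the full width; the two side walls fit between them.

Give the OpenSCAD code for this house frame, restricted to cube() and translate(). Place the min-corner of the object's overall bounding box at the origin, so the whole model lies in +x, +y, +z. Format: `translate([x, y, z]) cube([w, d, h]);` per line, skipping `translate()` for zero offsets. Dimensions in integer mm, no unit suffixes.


cube([3580, 163, 2640]);
translate([0, 3217, 0]) cube([3580, 163, 2640]);
translate([0, 163, 0]) cube([163, 3054, 2640]);
translate([3417, 163, 0]) cube([163, 3054, 2640]);


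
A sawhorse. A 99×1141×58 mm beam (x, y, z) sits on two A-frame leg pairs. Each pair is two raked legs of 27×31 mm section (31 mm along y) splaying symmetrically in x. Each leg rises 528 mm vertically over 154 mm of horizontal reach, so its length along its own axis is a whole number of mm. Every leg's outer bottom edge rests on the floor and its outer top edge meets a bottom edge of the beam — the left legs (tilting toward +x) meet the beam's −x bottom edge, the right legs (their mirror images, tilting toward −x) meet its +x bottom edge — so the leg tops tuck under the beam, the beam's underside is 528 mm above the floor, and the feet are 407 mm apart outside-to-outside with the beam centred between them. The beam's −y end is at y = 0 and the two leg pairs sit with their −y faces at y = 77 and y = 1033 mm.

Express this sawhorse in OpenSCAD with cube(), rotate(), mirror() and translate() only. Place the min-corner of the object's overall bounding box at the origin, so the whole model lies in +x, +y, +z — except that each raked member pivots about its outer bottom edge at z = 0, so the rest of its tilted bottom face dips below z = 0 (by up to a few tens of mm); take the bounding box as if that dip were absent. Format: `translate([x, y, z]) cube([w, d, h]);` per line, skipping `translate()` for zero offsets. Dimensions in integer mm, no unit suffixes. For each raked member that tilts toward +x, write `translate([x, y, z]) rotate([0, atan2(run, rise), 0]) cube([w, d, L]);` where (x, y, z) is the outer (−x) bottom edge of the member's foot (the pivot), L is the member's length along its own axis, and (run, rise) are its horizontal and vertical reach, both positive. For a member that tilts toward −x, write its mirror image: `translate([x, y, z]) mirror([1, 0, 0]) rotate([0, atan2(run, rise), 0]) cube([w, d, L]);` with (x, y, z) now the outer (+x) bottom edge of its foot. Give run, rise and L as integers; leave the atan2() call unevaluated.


translate([154, 0, 528]) cube([99, 1141, 58]);
translate([0, 77, 0]) rotate([0, atan2(154, 528), 0]) cube([27, 31, 550]);
translate([407, 77, 0]) mirror([1, 0, 0]) rotate([0, atan2(154, 528), 0]) cube([27, 31, 550]);
translate([0, 1033, 0]) rotate([0, atan2(154, 528), 0]) cube([27, 31, 550]);
translate([407, 1033, 0]) mirror([1, 0, 0]) rotate([0, atan2(154, 528), 0]) cube([27, 31, 550]);


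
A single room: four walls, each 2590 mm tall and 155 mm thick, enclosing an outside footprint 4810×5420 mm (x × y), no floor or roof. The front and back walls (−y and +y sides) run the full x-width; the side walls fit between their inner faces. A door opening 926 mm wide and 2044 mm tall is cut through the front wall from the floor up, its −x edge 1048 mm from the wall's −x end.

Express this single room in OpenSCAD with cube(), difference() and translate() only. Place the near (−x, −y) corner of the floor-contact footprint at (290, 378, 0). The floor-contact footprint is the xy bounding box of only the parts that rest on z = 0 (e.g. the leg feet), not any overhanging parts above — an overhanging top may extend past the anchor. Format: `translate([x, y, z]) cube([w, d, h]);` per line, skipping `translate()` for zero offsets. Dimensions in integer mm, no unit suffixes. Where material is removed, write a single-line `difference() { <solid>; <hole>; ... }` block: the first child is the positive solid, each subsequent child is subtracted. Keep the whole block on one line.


difference() { translate([290, 378, 0]) cube([4810, 155, 2590]); translate([1338, 378, 0]) cube([926, 155, 2044]); }
translate([290, 5643, 0]) cube([4810, 155, 2590]);
translate([290, 533, 0]) cube([155, 5110, 2590]);
translate([4945, 533, 0]) cube([155, 5110, 2590]);


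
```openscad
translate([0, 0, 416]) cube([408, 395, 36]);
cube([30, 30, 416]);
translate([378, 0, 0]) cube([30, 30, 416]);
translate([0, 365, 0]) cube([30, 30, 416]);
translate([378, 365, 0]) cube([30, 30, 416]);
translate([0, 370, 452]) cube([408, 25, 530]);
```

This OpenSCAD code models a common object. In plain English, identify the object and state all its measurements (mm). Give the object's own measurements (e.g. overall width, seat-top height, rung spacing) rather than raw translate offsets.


A chair. The seat is a 408×395×36 mm slab with its top at z = 452 mm, on four 30×30 mm corner legs (flush with the seat edges, standing on z = 0). A flat backrest 25 mm thick, 530 mm tall, spans the full seat width and rises from the seat top along its +y edge, rear face flush with the rear of the seat.


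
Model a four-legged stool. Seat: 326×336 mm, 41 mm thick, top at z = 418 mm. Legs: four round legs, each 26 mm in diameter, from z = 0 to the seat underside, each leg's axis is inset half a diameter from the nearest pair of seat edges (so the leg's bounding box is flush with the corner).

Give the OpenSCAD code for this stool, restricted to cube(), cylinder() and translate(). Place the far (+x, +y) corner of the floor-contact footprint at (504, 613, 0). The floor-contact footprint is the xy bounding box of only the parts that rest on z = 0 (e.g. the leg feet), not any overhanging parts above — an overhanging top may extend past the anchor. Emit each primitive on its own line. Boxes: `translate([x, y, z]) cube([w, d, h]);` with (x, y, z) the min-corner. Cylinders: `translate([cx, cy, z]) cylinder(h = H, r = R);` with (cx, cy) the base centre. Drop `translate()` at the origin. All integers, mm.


translate([178, 277, 377]) cube([326, 336, 41]);
translate([191, 290, 0]) cylinder(h = 377, r = 13);
translate([491, 290, 0]) cylinder(h = 377, r = 13);
translate([191, 600, 0]) cylinder(h = 377, r = 13);
translate([491, 600, 0]) cylinder(h = 377, r = 13);


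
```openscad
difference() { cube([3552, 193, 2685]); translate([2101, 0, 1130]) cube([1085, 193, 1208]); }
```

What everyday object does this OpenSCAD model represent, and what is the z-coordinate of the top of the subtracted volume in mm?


A wall with a window opening. The window head height is 2338 mm.

A wall with a rectangular opening subtracted — a window. Sill at z = 1130, opening 1208 mm tall, so the head is at 1130 + 1208 = 2338 mm.


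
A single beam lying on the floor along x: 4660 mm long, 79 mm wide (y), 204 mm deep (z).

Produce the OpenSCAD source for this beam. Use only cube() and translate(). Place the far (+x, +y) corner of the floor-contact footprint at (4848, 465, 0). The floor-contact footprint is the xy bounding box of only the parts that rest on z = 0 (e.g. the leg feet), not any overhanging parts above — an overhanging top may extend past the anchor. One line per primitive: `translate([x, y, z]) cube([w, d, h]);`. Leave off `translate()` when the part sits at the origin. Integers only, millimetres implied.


translate([188, 386, 0]) cube([4660, 79, 204]);


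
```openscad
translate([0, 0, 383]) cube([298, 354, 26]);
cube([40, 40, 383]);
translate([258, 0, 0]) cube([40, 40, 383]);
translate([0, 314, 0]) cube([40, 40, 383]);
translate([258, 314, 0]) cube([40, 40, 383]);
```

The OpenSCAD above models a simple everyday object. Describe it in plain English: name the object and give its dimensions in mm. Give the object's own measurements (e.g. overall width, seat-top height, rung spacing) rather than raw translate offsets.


A four-legged stool. The seat is a 298×354×26 mm slab whose top surface is at z = 409 mm; four square legs, each 40×40 mm in cross-section, run from the floor (z = 0) to the underside of the seat, each flush with a corner of the seat.


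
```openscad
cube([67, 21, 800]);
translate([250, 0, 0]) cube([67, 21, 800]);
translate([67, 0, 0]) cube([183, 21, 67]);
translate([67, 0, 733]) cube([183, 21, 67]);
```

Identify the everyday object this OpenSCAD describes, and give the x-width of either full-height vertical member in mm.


A picture frame. The border width is 67 mm.

Four thin pieces enclosing a rectangular opening — a picture frame. The two full-height stiles are 800 mm tall; the top rail sits at z = 733 and is 67 mm tall, so the border above the opening is 800 − 733 = 67 mm, matching the stile x-width.


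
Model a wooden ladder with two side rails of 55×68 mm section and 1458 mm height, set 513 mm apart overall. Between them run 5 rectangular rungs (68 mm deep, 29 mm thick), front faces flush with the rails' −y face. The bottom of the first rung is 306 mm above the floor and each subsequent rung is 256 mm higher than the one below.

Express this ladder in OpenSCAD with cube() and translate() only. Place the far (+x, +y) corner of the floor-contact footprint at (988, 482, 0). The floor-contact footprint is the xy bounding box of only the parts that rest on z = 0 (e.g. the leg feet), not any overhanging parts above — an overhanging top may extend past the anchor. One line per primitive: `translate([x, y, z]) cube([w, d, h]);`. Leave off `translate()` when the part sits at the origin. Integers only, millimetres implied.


// rung span = 513 - 2*55 = 403
// rung[k] z = 306 + k*256
translate([475, 414, 0]) cube([55, 68, 1458]);
translate([933, 414, 0]) cube([55, 68, 1458]);
translate([530, 414, 306]) cube([403, 68, 29]);
translate([530, 414, 562]) cube([403, 68, 29]);
translate([530, 414, 818]) cube([403, 68, 29]);
translate([530, 414, 1074]) cube([403, 68, 29]);
translate([530, 414, 1330]) cube([403, 68, 29]);


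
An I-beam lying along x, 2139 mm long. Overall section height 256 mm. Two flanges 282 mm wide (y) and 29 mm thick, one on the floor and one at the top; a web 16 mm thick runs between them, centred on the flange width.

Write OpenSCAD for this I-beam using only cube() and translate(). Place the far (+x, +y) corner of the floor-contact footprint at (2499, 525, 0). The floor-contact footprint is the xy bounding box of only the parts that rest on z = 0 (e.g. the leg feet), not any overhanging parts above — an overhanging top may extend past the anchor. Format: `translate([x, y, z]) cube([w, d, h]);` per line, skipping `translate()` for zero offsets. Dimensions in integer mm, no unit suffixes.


translate([360, 243, 0]) cube([2139, 282, 29]);
translate([360, 376, 29]) cube([2139, 16, 198]);
translate([360, 243, 227]) cube([2139, 282, 29]);


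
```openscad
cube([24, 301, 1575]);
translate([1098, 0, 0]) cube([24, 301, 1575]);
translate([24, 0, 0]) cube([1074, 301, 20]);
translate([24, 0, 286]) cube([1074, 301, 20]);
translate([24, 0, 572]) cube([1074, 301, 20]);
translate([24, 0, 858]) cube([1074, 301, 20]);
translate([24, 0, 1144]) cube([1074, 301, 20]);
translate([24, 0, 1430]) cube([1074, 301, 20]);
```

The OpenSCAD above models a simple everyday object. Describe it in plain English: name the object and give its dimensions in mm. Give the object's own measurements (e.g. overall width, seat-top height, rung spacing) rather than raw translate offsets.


An open bookshelf. Two side panels, each 24 mm thick, 301 mm deep and 1575 mm tall, stand 1122 mm apart (outside-to-outside). Between them sit 6 shelves, each 20 mm thick and 301 mm deep, spanning the full gap between the sides. The bottom shelf rests on the floor (its underside at z = 0) and the clear gap between one shelf's top and the next shelf's underside is 266 mm.


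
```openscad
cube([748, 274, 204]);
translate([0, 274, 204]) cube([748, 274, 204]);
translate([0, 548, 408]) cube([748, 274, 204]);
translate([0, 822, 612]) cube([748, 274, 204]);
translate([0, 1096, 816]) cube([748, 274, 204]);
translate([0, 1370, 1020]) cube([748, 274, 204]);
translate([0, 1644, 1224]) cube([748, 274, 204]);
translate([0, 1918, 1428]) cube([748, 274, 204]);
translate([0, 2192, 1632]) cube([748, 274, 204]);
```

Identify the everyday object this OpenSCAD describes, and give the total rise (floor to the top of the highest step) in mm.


A staircase. The total rise is 1836 mm.

9 identical blocks, each offset up and back from the previous — a staircase. Each step is 204 mm tall and there are 9 of them, so the total rise is 9 × 204 = 1836 mm.


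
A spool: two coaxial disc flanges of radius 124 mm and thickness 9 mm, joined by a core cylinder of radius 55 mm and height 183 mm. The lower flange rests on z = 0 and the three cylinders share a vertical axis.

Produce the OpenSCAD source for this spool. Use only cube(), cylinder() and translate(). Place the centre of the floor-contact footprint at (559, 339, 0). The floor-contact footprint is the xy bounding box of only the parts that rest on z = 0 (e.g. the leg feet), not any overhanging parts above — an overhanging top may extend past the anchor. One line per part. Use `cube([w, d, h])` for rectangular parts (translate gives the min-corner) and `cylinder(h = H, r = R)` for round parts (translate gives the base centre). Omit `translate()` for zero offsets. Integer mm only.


translate([559, 339, 0]) cylinder(h = 9, r = 124);
translate([559, 339, 9]) cylinder(h = 183, r = 55);
translate([559, 339, 192]) cylinder(h = 9, r = 124);


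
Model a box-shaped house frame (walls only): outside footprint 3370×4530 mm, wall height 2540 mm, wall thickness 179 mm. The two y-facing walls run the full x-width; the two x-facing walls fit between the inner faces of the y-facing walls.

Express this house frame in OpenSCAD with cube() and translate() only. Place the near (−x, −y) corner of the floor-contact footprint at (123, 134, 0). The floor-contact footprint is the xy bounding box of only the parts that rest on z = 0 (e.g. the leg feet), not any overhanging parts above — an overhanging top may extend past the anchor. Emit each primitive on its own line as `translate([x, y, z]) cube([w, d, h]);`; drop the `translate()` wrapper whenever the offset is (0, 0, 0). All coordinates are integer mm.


translate([123, 134, 0]) cube([3370, 179, 2540]);
translate([123, 4485, 0]) cube([3370, 179, 2540]);
translate([123, 313, 0]) cube([179, 4172, 2540]);
translate([3314, 313, 0]) cube([179, 4172, 2540]);


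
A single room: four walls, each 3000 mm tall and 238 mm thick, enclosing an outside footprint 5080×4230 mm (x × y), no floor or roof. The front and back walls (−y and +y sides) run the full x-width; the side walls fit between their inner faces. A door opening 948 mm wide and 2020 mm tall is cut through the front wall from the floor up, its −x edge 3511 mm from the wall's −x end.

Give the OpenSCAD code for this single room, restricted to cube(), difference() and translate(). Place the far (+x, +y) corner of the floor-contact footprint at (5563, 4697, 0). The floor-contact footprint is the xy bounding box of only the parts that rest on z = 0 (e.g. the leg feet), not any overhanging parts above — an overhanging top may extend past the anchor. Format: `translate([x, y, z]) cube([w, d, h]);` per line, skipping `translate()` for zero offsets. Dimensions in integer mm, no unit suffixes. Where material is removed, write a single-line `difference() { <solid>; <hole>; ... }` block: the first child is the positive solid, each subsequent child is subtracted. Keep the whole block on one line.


difference() { translate([483, 467, 0]) cube([5080, 238, 3000]); translate([3994, 467, 0]) cube([948, 238, 2020]); }
translate([483, 4459, 0]) cube([5080, 238, 3000]);
translate([483, 705, 0]) cube([238, 3754, 3000]);
translate([5325, 705, 0]) cube([238, 3754, 3000]);


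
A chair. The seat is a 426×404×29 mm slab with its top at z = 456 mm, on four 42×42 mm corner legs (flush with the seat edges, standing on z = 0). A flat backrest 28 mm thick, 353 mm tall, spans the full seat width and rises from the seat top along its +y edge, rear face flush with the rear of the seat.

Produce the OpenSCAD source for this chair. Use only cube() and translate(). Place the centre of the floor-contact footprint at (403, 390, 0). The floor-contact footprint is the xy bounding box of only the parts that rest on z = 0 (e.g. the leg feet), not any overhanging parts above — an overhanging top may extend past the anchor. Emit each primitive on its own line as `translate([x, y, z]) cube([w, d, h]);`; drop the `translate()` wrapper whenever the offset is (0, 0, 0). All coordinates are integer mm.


// leg_h = 456 - 29 = 427
translate([190, 188, 427]) cube([426, 404, 29]);
translate([190, 188, 0]) cube([42, 42, 427]);
translate([574, 188, 0]) cube([42, 42, 427]);
translate([190, 550, 0]) cube([42, 42, 427]);
translate([574, 550, 0]) cube([42, 42, 427]);
translate([190, 564, 456]) cube([426, 28, 353]);


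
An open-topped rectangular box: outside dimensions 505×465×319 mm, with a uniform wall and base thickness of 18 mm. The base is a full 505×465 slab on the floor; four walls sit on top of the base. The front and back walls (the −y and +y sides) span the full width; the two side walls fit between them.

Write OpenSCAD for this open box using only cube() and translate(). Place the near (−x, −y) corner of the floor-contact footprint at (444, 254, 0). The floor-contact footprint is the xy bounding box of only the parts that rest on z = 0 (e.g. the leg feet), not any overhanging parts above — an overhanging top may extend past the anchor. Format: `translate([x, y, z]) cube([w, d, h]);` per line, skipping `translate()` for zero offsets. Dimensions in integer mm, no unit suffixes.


translate([444, 254, 0]) cube([505, 465, 18]);
translate([444, 254, 18]) cube([505, 18, 301]);
translate([444, 701, 18]) cube([505, 18, 301]);
translate([444, 272, 18]) cube([18, 429, 301]);
translate([931, 272, 18]) cube([18, 429, 301]);


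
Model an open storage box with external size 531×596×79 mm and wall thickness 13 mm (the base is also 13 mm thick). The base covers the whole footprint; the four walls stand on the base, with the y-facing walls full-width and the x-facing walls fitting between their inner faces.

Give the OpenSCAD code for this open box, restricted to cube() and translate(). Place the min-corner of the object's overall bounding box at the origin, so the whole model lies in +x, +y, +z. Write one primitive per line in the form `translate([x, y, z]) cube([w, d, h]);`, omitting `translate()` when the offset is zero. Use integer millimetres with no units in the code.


cube([531, 596, 13]);
translate([0, 0, 13]) cube([531, 13, 66]);
translate([0, 583, 13]) cube([531, 13, 66]);
translate([0, 13, 13]) cube([13, 570, 66]);
translate([518, 13, 13]) cube([13, 570, 66]);


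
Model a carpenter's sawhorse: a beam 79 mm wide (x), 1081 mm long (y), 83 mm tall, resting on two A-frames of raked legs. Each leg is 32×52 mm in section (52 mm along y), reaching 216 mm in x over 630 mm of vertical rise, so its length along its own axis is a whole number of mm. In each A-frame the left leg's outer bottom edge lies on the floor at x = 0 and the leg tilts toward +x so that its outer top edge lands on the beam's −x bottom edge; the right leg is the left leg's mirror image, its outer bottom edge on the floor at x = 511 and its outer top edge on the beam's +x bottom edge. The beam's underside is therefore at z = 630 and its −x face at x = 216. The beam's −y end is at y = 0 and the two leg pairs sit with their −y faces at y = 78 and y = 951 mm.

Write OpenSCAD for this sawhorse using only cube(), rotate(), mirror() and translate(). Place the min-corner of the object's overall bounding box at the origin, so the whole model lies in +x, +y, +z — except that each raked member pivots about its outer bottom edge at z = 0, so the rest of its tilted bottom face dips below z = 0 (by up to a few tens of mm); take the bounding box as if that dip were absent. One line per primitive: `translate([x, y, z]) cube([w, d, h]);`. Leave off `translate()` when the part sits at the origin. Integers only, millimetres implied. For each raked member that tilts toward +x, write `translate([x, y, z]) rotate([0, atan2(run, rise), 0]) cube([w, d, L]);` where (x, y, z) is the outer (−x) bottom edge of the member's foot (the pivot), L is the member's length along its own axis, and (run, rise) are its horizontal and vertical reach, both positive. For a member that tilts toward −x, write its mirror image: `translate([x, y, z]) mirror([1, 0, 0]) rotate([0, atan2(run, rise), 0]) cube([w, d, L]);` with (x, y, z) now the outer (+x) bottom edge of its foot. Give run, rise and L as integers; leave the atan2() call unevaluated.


// leg length = √(216² + 630²) = 666
// right-leg outer foot x = 2·216 + 79 = 511
// beam min-corner = (216, 0, 630)
translate([216, 0, 630]) cube([79, 1081, 83]);
translate([0, 78, 0]) rotate([0, atan2(216, 630), 0]) cube([32, 52, 666]);
translate([511, 78, 0]) mirror([1, 0, 0]) rotate([0, atan2(216, 630), 0]) cube([32, 52, 666]);
translate([0, 951, 0]) rotate([0, atan2(216, 630), 0]) cube([32, 52, 666]);
translate([511, 951, 0]) mirror([1, 0, 0]) rotate([0, atan2(216, 630), 0]) cube([32, 52, 666]);


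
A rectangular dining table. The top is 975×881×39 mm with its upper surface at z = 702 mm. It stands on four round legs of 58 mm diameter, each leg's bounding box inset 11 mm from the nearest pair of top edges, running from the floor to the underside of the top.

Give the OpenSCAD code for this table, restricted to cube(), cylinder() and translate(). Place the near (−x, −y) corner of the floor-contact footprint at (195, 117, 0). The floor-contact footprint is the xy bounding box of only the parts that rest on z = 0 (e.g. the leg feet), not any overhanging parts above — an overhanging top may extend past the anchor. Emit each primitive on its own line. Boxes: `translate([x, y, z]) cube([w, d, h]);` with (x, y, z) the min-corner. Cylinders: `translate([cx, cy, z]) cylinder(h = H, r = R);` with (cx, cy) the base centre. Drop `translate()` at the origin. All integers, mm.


translate([184, 106, 663]) cube([975, 881, 39]);
translate([224, 146, 0]) cylinder(h = 663, r = 29);
translate([1119, 146, 0]) cylinder(h = 663, r = 29);
translate([224, 947, 0]) cylinder(h = 663, r = 29);
translate([1119, 947, 0]) cylinder(h = 663, r = 29);


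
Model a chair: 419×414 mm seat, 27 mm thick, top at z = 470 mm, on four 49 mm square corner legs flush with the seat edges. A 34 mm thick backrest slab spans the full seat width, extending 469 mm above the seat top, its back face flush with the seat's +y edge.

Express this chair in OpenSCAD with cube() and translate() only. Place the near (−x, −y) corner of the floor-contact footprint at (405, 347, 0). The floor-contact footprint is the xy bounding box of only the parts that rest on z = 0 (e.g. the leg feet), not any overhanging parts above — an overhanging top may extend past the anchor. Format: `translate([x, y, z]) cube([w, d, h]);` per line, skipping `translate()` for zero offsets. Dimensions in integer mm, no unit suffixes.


// leg_h = 470 - 27 = 443
translate([405, 347, 443]) cube([419, 414, 27]);
translate([405, 347, 0]) cube([49, 49, 443]);
translate([775, 347, 0]) cube([49, 49, 443]);
translate([405, 712, 0]) cube([49, 49, 443]);
translate([775, 712, 0]) cube([49, 49, 443]);
translate([405, 727, 470]) cube([419, 34, 469]);


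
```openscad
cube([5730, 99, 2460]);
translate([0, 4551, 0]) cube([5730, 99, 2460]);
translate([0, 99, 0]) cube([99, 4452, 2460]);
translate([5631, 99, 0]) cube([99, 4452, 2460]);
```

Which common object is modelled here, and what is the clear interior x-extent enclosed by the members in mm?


A house (or room) frame. The interior width is 5532 mm.

Four 2460 mm walls enclosing a rectangle with no floor or roof — a room or house frame. Outside width is 5730 mm and wall thickness is 99 mm, so the interior width is 5730 − 2 × 99 = 5532 mm.


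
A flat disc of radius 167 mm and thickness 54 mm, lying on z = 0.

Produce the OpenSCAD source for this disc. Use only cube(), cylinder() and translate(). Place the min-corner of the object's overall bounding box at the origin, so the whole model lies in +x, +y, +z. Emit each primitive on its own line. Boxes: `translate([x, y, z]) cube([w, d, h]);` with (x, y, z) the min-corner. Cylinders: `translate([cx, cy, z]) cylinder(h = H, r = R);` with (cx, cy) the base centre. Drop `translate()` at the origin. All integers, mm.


translate([167, 167, 0]) cylinder(h = 54, r = 167);


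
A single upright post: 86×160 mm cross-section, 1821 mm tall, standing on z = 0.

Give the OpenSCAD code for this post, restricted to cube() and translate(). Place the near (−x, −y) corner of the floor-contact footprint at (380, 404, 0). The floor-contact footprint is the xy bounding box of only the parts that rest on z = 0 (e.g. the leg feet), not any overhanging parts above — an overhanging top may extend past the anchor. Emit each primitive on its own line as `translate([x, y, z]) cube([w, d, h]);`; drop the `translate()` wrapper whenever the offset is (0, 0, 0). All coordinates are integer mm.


translate([380, 404, 0]) cube([86, 160, 1821]);


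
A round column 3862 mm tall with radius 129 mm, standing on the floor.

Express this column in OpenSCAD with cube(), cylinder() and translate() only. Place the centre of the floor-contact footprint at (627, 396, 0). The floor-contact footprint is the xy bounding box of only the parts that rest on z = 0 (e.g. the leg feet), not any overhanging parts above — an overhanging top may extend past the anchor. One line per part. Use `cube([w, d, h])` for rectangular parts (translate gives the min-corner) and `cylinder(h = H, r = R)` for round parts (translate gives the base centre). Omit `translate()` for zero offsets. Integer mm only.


translate([627, 396, 0]) cylinder(h = 3862, r = 129);


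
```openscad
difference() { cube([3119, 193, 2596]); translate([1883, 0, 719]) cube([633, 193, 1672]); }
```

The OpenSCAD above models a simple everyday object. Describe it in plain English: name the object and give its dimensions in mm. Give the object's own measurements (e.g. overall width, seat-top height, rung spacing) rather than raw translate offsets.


A wall 3119 mm long (x), 193 mm thick (y), 2596 mm tall, with a rectangular window opening cut through it. The opening is 633 mm wide and 1672 mm tall; its sill is at z = 719 mm and its near (−x) edge is 1883 mm from the wall's −x end. The opening passes through the full wall thickness.


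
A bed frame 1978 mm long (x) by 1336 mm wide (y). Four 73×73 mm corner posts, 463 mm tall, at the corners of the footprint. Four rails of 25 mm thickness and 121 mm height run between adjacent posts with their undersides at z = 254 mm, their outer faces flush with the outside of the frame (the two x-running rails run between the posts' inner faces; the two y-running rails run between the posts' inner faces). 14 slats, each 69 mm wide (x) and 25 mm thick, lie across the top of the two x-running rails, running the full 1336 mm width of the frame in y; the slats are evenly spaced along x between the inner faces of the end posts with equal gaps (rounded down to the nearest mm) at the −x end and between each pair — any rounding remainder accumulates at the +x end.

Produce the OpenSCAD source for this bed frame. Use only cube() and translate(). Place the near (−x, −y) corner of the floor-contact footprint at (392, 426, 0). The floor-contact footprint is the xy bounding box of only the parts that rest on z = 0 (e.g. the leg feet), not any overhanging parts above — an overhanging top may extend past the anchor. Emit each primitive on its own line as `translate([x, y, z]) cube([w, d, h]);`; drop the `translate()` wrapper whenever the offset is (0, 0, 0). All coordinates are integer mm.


translate([392, 426, 0]) cube([73, 73, 463]);
translate([392, 1689, 0]) cube([73, 73, 463]);
translate([2297, 426, 0]) cube([73, 73, 463]);
translate([2297, 1689, 0]) cube([73, 73, 463]);
translate([465, 426, 254]) cube([1832, 25, 121]);
translate([465, 1737, 254]) cube([1832, 25, 121]);
translate([392, 499, 254]) cube([25, 1190, 121]);
translate([2345, 499, 254]) cube([25, 1190, 121]);
translate([522, 426, 375]) cube([69, 1336, 25]);
translate([648, 426, 375]) cube([69, 1336, 25]);
translate([774, 426, 375]) cube([69, 1336, 25]);
translate([900, 426, 375]) cube([69, 1336, 25]);
translate([1026, 426, 375]) cube([69, 1336, 25]);
translate([1152, 426, 375]) cube([69, 1336, 25]);
translate([1278, 426, 375]) cube([69, 1336, 25]);
translate([1404, 426, 375]) cube([69, 1336, 25]);
translate([1530, 426, 375]) cube([69, 1336, 25]);
translate([1656, 426, 375]) cube([69, 1336, 25]);
translate([1782, 426, 375]) cube([69, 1336, 25]);
translate([1908, 426, 375]) cube([69, 1336, 25]);
translate([2034, 426, 375]) cube([69, 1336, 25]);
translate([2160, 426, 375]) cube([69, 1336, 25]);


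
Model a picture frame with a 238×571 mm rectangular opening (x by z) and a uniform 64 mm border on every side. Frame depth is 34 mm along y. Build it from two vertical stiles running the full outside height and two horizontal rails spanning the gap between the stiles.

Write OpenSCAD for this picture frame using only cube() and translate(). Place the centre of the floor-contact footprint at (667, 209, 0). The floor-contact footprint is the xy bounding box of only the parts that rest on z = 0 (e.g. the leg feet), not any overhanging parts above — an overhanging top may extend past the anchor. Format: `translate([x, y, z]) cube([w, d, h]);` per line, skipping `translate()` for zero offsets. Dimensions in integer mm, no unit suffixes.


translate([484, 192, 0]) cube([64, 34, 699]);
translate([786, 192, 0]) cube([64, 34, 699]);
translate([548, 192, 0]) cube([238, 34, 64]);
translate([548, 192, 635]) cube([238, 34, 64]);


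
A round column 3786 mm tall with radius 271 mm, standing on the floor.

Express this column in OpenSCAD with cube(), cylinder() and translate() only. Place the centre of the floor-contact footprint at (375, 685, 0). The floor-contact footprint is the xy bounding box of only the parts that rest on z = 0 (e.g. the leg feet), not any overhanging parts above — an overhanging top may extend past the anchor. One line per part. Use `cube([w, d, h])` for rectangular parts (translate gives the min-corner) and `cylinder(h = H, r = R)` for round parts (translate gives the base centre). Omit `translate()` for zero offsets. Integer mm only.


translate([375, 685, 0]) cylinder(h = 3786, r = 271);


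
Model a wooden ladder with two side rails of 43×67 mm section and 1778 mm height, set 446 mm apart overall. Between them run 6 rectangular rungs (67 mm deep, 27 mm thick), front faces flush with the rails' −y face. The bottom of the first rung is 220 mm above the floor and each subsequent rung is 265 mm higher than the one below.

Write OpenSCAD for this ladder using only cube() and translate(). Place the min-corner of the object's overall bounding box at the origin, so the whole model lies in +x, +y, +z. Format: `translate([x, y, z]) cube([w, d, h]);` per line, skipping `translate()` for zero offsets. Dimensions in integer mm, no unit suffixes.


cube([43, 67, 1778]);
translate([403, 0, 0]) cube([43, 67, 1778]);
translate([43, 0, 220]) cube([360, 67, 27]);
translate([43, 0, 485]) cube([360, 67, 27]);
translate([43, 0, 750]) cube([360, 67, 27]);
translate([43, 0, 1015]) cube([360, 67, 27]);
translate([43, 0, 1280]) cube([360, 67, 27]);
translate([43, 0, 1545]) cube([360, 67, 27]);


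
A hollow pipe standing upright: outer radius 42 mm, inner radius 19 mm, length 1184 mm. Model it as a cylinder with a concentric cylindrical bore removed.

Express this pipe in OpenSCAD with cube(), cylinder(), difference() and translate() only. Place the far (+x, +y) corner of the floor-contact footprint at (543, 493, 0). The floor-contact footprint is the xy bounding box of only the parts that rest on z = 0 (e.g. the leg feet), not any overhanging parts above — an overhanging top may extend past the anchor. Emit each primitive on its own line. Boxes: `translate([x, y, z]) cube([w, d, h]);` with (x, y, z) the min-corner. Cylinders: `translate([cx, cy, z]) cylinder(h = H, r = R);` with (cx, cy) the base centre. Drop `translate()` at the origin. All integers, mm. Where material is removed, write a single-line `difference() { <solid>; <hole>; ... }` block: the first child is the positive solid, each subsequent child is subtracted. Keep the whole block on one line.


difference() { translate([501, 451, 0]) cylinder(h = 1184, r = 42); translate([501, 451, 0]) cylinder(h = 1184, r = 19); }


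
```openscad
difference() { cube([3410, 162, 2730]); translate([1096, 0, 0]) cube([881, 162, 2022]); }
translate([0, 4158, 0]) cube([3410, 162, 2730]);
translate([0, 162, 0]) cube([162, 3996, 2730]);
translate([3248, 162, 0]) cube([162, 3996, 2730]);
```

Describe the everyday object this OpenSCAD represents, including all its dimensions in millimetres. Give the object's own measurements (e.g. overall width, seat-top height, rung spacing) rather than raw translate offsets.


A single room: four walls, each 2730 mm tall and 162 mm thick, enclosing an outside footprint 3410×4320 mm (x × y), no floor or roof. The front and back walls (−y and +y sides) run the full x-width; the side walls fit between their inner faces. A door opening 881 mm wide and 2022 mm tall is cut through the front wall from the floor up, its −x edge 1096 mm from the wall's −x end.


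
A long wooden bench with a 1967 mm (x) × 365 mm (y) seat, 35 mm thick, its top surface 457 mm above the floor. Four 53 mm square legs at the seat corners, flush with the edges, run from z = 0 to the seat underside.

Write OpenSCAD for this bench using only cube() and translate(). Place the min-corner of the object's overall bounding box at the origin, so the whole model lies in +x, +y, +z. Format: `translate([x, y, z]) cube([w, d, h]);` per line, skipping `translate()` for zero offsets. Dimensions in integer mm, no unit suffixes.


// leg_h = 457 − 35 = 422
translate([0, 0, 422]) cube([1967, 365, 35]);
cube([53, 53, 422]);
translate([0, 312, 0]) cube([53, 53, 422]);
translate([1914, 0, 0]) cube([53, 53, 422]);
translate([1914, 312, 0]) cube([53, 53, 422]);


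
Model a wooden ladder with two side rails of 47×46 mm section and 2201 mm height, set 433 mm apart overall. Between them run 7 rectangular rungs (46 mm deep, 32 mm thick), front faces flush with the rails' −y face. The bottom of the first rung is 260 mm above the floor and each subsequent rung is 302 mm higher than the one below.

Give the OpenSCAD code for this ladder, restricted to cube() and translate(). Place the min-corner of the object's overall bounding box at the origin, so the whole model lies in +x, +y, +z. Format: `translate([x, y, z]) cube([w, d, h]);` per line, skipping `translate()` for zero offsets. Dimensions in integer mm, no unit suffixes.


cube([47, 46, 2201]);
translate([386, 0, 0]) cube([47, 46, 2201]);
translate([47, 0, 260]) cube([339, 46, 32]);
translate([47, 0, 562]) cube([339, 46, 32]);
translate([47, 0, 864]) cube([339, 46, 32]);
translate([47, 0, 1166]) cube([339, 46, 32]);
translate([47, 0, 1468]) cube([339, 46, 32]);
translate([47, 0, 1770]) cube([339, 46, 32]);
translate([47, 0, 2072]) cube([339, 46, 32]);


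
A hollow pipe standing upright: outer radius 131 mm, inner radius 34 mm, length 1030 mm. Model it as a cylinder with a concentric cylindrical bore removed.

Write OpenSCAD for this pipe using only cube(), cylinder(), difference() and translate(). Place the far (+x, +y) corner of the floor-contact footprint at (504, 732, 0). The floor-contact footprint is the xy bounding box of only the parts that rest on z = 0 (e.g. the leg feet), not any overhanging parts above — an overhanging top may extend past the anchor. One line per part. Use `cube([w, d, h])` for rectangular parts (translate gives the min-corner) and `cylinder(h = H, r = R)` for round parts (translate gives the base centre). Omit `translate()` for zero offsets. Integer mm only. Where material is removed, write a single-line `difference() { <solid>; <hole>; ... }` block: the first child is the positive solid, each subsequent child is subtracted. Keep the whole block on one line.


difference() { translate([373, 601, 0]) cylinder(h = 1030, r = 131); translate([373, 601, 0]) cylinder(h = 1030, r = 34); }


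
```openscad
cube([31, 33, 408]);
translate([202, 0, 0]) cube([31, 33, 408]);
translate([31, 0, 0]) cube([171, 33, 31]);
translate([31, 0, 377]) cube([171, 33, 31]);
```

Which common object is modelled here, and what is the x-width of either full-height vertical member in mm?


A picture frame. The border width is 31 mm.

Four thin pieces enclosing a rectangular opening — a picture frame. The two full-height stiles are 408 mm tall; the top rail sits at z = 377 and is 31 mm tall, so the border above the opening is 408 − 377 = 31 mm, matching the stile x-width.


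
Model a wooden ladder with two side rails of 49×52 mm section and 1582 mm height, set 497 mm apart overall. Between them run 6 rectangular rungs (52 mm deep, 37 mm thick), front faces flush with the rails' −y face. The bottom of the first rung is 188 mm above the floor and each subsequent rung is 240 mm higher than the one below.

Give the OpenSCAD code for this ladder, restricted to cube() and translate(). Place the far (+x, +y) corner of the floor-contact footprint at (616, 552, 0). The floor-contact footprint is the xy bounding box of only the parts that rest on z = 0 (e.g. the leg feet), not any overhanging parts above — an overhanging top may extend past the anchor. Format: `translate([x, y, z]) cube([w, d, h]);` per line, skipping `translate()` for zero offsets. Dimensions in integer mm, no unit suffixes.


translate([119, 500, 0]) cube([49, 52, 1582]);
translate([567, 500, 0]) cube([49, 52, 1582]);
translate([168, 500, 188]) cube([399, 52, 37]);
translate([168, 500, 428]) cube([399, 52, 37]);
translate([168, 500, 668]) cube([399, 52, 37]);
translate([168, 500, 908]) cube([399, 52, 37]);
translate([168, 500, 1148]) cube([399, 52, 37]);
translate([168, 500, 1388]) cube([399, 52, 37]);
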